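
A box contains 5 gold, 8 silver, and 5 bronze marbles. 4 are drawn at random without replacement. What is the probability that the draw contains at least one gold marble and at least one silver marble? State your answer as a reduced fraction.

107/153

There are C(18,4) = 3060 possible draws.
By inclusion-exclusion on the complements, draws missing all gold or all silver: C(13,4) + C(10,4) − C(5,4) = 715 + 210 − 5 = 920.
So draws with at least one of each: 3060 − 920 = 2140, probability 2140/3060 = 107/153.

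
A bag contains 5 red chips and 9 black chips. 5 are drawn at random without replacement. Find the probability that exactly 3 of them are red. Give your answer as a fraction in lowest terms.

180/1001

There are C(14,5) = 2002 ways to choose 5 from 14.
Selections with exactly 3 red: choose 3 of the 5 red and 2 of the 9 black, C(5,3)·C(9,2) = 10·36 = 360.
Probability = 360/2002 = 180/1001.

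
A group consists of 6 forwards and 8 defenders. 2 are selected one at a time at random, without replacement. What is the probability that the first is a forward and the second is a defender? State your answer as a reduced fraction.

Multiply the conditional probabilities at each draw: 6/14 · 8/13 = 48/182 = 24/91.

24/91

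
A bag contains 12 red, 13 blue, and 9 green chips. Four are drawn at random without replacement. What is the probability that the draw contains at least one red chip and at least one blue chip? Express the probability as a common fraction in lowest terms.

16601/23188

There are C(34,4) = 46376 possible draws.
By inclusion-exclusion on the complements, draws missing all red or all blue: C(22,4) + C(21,4) − C(9,4) = 7315 + 5985 − 126 = 13174.
So draws with at least one of each: 46376 − 13174 = 33202, probability 33202/46376 = 16601/23188.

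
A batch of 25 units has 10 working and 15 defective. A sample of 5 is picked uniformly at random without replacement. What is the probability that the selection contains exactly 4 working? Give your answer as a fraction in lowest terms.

Total number of selections: C(25,5) = 53130.
Selections with exactly 4 working: choose 4 of the 10 working and 1 of the 15 defective, C(10,4)·C(15,1) = 210·15 = 3150.
Probability = 3150/53130 = 15/253.

15/253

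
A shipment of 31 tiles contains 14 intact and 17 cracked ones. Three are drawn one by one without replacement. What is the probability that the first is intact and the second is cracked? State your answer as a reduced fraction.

119/465

Multiply the conditional probabilities at each draw: 14/31 · 17/30 = 238/930 = 119/465.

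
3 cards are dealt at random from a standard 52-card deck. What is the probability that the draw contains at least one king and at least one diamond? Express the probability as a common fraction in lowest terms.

There are C(52,3) = 22100 possible draws.
By inclusion-exclusion on the complements, draws missing all kings or all diamonds: C(48,3) + C(39,3) − C(36,3) = 17296 + 9139 − 7140 = 19295.
So draws with at least one of each: 22100 − 19295 = 2805, probability 2805/22100 = 33/260.

33/260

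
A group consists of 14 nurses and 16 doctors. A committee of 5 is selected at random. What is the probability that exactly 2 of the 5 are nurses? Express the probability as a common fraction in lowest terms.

280/783

The sample space is all 5-subsets of the 30: C(30,5) = 142506.
Selections with exactly 2 nurses: choose 2 of the 14 nurses and 3 of the 16 doctors, C(14,2)·C(16,3) = 91·560 = 50960.
Probability = 50960/142506 = 280/783.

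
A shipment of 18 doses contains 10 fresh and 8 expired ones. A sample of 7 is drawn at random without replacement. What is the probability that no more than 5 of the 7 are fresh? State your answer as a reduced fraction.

417/442

There are C(18,7) = 31824 ways to choose the 7.
Count the complement (more than 5 fresh): C(10,6)·C(8,1) + C(10,7)·C(8,0) = 1680 + 120 = 1800.
Probability = 1 − 1800/31824 = 30024/31824 = 417/442.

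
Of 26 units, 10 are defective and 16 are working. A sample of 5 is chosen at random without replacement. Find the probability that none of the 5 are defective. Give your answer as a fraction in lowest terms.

There are C(26,5) = 65780 possible selections.
Selections with no defective (all working): C(16,5) = 4368.
Probability = 4368/65780 = 84/1265.

84/1265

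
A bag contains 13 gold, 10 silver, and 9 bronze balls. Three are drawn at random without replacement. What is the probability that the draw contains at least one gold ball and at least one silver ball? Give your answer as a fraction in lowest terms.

There are C(32,3) = 4960 possible draws.
By inclusion-exclusion on the complements, draws missing all gold or all silver: C(19,3) + C(22,3) − C(9,3) = 969 + 1540 − 84 = 2425.
So draws with at least one of each: 4960 − 2425 = 2535, probability 2535/4960 = 507/992.

507/992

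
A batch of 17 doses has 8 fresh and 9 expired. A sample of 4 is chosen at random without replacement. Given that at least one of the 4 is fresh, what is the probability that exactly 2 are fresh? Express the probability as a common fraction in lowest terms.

72/161

Work in counts. Selections with at least one fresh: C(17,4) − C(9,4) = 2380 − 126 = 2254.
Of those, selections where exactly 2 are fresh: C(8,2)·C(9,2) = 28·36 = 1008.
Conditional probability = 1008/2254 = 72/161.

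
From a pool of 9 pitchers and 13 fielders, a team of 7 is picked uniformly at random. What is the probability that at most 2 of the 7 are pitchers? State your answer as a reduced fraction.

Total selections: C(22,7) = 170544.
Favorable selections (at most 2 pitchers): C(9,0)·C(13,7) + C(9,1)·C(13,6) + C(9,2)·C(13,5) = 1716 + 15444 + 46332 = 63492.
Probability = 63492/170544 = 481/1292.

481/1292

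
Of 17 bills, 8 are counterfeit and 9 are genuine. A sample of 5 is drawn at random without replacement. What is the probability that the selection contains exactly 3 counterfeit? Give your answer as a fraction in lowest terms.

The sample space is all 5-subsets of the 17: C(17,5) = 6188.
Selections with exactly 3 counterfeit: choose 3 of the 8 counterfeit and 2 of the 9 genuine, C(8,3)·C(9,2) = 56·36 = 2016.
Probability = 2016/6188 = 72/221.

72/221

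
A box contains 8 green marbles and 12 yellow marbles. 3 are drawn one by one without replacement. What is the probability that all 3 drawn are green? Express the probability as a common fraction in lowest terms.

Multiply the conditional probabilities at each draw: 8/20 · 7/19 · 6/18 = 336/6840 = 14/285.

14/285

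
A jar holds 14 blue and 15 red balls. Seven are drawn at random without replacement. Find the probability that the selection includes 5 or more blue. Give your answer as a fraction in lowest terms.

There are C(29,7) = 1560780 ways to choose the 7.
Favorable selections (5 or more blue): C(14,5)·C(15,2) + C(14,6)·C(15,1) + C(14,7)·C(15,0) = 210210 + 45045 + 3432 = 258687.
Probability = 258687/1560780 = 2211/13340.

2211/13340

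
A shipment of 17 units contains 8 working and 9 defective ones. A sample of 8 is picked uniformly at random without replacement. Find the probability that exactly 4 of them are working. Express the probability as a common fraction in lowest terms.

Total number of selections: C(17,8) = 24310.
Selections with exactly 4 working: choose 4 of the 8 working and 4 of the 9 defective, C(8,4)·C(9,4) = 70·126 = 8820.
Probability = 8820/24310 = 882/2431.

882/2431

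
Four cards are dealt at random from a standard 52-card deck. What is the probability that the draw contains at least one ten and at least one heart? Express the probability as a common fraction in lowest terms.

52799/270725

There are C(52,4) = 270725 possible draws.
By inclusion-exclusion on the complements, draws missing all tens or all hearts: C(48,4) + C(39,4) − C(36,4) = 194580 + 82251 − 58905 = 217926.
So draws with at least one of each: 270725 − 217926 = 52799, probability 52799/270725.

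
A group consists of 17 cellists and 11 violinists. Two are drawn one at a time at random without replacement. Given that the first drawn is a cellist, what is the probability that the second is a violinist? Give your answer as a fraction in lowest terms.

11/27

After removing one cellist, 27 remain: 16 cellists and 11 violinists.
So the probability the next is a violinist is 11/27.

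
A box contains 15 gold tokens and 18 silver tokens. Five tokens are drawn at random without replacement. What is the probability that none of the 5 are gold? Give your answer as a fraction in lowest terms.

There are C(33,5) = 237336 possible selections.
Selections with no gold (all silver): C(18,5) = 8568.
Probability = 8568/237336 = 357/9889.

357/9889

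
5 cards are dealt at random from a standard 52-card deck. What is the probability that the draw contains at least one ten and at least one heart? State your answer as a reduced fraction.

229297/866320

There are C(52,5) = 2598960 possible draws.
By inclusion-exclusion on the complements, draws missing all tens or all hearts: C(48,5) + C(39,5) − C(36,5) = 1712304 + 575757 − 376992 = 1911069.
So draws with at least one of each: 2598960 − 1911069 = 687891, probability 687891/2598960 = 229297/866320.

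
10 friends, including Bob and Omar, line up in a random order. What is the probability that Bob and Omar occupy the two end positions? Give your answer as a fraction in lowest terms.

There are 10! = 3628800 arrangements.
Place Bob and Omar at the ends in 2 ways, arrange the remaining 8 in 8! = 40320 ways: 2·40320 = 80640.
Probability = 80640/3628800 = 1/45.

1/45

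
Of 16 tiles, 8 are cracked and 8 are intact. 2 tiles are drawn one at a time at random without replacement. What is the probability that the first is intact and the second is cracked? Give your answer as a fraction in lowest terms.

Multiply the conditional probabilities at each draw: 8/16 · 8/15 = 64/240 = 4/15.

4/15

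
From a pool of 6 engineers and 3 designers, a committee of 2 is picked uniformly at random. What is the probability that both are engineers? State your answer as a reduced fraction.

There are C(9,2) = 36 possible selections.
Selections with all engineers: C(6,2) = 15.
Probability = 15/36 = 5/12.

5/12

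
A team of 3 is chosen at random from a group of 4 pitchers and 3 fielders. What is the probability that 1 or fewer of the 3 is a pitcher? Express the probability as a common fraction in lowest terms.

Total selections: C(7,3) = 35.
Favorable selections (1 or fewer pitcher): C(4,0)·C(3,3) + C(4,1)·C(3,2) = 1 + 12 = 13.
Probability = 13/35.

13/35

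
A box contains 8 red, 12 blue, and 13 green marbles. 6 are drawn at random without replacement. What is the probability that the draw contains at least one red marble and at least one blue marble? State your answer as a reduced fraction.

There are C(33,6) = 1107568 possible draws.
By inclusion-exclusion on the complements, draws missing all red or all blue: C(25,6) + C(21,6) − C(13,6) = 177100 + 54264 − 1716 = 229648.
So draws with at least one of each: 1107568 − 229648 = 877920, probability 877920/1107568 = 1770/2233.

1770/2233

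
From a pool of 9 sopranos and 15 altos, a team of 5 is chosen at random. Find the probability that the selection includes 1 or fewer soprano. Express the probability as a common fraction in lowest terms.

91/253

Total selections: C(24,5) = 42504.
Favorable selections (1 or fewer soprano): C(9,0)·C(15,5) + C(9,1)·C(15,4) = 3003 + 12285 = 15288.
Probability = 15288/42504 = 91/253.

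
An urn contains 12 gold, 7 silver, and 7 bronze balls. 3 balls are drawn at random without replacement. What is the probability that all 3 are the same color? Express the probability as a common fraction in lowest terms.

29/260

There are C(26,3) = 2600 ways to draw 3 balls.
All same color: C(12,3) + C(7,3) + C(7,3) = 220 + 35 + 35 = 290.
Probability = 290/2600 = 29/260.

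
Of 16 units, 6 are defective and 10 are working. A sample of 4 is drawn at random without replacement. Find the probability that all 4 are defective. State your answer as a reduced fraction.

3/364

There are C(16,4) = 1820 possible selections.
Selections with all defective: C(6,4) = 15.
Probability = 15/1820 = 3/364.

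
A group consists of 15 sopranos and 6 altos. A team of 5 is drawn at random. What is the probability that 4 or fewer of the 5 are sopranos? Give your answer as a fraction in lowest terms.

There are C(21,5) = 20349 ways to choose the 5.
The complement is exactly 5 sopranos: C(15,5)·C(6,0) = 3003.
Probability = 1 − 3003/20349 = 17346/20349 = 826/969.

826/969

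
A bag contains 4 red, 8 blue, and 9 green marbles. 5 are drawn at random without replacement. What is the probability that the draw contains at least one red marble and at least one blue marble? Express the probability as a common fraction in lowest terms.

There are C(21,5) = 20349 possible draws.
By inclusion-exclusion on the complements, draws missing all red or all blue: C(17,5) + C(13,5) − C(9,5) = 6188 + 1287 − 126 = 7349.
So draws with at least one of each: 20349 − 7349 = 13000, probability 13000/20349.

13000/20349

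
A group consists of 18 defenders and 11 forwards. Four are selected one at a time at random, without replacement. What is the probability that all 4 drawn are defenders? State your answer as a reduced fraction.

340/2639

Multiply the conditional probabilities at each draw: 18/29 · 17/28 · 16/27 · 15/26 = 73440/570024 = 340/2639.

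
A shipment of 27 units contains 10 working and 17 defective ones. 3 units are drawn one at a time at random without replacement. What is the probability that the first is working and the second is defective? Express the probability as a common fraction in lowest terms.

85/351

Multiply the conditional probabilities at each draw: 10/27 · 17/26 = 170/702 = 85/351.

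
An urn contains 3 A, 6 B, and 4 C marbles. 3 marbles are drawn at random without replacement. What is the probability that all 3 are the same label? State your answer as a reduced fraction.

25/286

There are C(13,3) = 286 ways to draw 3 marbles.
All same label: C(3,3) + C(6,3) + C(4,3) = 1 + 20 + 4 = 25.
Probability = 25/286.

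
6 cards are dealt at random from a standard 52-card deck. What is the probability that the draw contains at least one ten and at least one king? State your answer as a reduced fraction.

There are C(52,6) = 20358520 possible draws.
By inclusion-exclusion on the complements, draws missing all tens or all kings: C(48,6) + C(48,6) − C(44,6) = 12271512 + 12271512 − 7059052 = 17483972.
So draws with at least one of each: 20358520 − 17483972 = 2874548, probability 2874548/20358520 = 718637/5089630.

718637/5089630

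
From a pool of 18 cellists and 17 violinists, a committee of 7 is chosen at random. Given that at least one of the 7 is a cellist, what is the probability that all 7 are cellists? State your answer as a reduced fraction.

Work in counts. Selections with at least one cellist: C(35,7) − C(17,7) = 6724520 − 19448 = 6705072.
Of those, selections where all 7 are cellists: C(18,7) = 31824.
Conditional probability = 31824/6705072 = 13/2739.

13/2739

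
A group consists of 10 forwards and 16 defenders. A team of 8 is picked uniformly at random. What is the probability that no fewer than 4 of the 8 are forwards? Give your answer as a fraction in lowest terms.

There are C(26,8) = 1562275 ways to choose the 8.
Favorable selections (no fewer than 4 forwards): C(10,4)·C(16,4) + C(10,5)·C(16,3) + C(10,6)·C(16,2) + C(10,7)·C(16,1) + C(10,8)·C(16,0) = 382200 + 141120 + 25200 + 1920 + 45 = 550485.
Probability = 550485/1562275 = 8469/24035.

8469/24035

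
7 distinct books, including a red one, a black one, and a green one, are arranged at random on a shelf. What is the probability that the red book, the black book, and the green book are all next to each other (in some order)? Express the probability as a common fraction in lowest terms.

1/7

There are 7! = 5040 arrangements.
Treat the three as one block: 5! placements × 3! orders within the block = 120·6 = 720.
Probability = 720/5040 = 1/7.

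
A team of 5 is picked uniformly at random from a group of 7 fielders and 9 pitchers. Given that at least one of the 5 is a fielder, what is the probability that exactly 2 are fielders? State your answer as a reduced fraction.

42/101

Work in counts. Selections with at least one fielder: C(16,5) − C(9,5) = 4368 − 126 = 4242.
Of those, selections where exactly 2 are fielders: C(7,2)·C(9,3) = 21·84 = 1764.
Conditional probability = 1764/4242 = 42/101.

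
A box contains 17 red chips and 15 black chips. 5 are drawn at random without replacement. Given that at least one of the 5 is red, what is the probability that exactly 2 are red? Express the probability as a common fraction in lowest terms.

Work in counts. Selections with at least one red: C(32,5) − C(15,5) = 201376 − 3003 = 198373.
Of those, selections where exactly 2 are red: C(17,2)·C(15,3) = 136·455 = 61880.
Conditional probability = 61880/198373 = 520/1667.

520/1667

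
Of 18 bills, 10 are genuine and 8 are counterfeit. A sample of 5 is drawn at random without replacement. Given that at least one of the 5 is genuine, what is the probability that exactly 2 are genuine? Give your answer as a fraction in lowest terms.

Work in counts. Selections with at least one genuine: C(18,5) − C(8,5) = 8568 − 56 = 8512.
Of those, selections where exactly 2 are genuine: C(10,2)·C(8,3) = 45·56 = 2520.
Conditional probability = 2520/8512 = 45/152.

45/152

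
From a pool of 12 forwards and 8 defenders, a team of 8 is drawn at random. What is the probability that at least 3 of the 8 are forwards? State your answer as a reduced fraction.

24805/25194

Total selections: C(20,8) = 125970.
Count the complement (fewer than 3 forwards): C(12,0)·C(8,8) + C(12,1)·C(8,7) + C(12,2)·C(8,6) = 1 + 96 + 1848 = 1945.
Probability = 1 − 1945/125970 = 124025/125970 = 24805/25194.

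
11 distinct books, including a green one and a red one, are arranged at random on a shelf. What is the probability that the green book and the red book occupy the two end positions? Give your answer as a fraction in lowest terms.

There are 11! = 39916800 arrangements.
Place the green book and the red book at the ends in 2 ways, arrange the remaining 9 in 9! = 362880 ways: 2·362880 = 725760.
Probability = 725760/39916800 = 1/55.

1/55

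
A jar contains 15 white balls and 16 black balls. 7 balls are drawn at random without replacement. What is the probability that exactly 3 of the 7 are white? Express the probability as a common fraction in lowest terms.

There are C(31,7) = 2629575 ways to choose 7 from 31.
Selections with exactly 3 white: choose 3 of the 15 white and 4 of the 16 black, C(15,3)·C(16,4) = 455·1820 = 828100.
Probability = 828100/2629575 = 2548/8091.

2548/8091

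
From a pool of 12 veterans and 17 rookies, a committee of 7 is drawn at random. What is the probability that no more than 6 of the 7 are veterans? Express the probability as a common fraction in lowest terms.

There are C(29,7) = 1560780 ways to choose the 7.
The complement is exactly 7 veterans: C(12,7)·C(17,0) = 792.
Probability = 1 − 792/1560780 = 1559988/1560780 = 43333/43355.

43333/43355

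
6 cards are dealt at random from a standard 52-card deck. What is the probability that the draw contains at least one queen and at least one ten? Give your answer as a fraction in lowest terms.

718637/5089630

There are C(52,6) = 20358520 possible draws.
By inclusion-exclusion on the complements, draws missing all queens or all tens: C(48,6) + C(48,6) − C(44,6) = 12271512 + 12271512 − 7059052 = 17483972.
So draws with at least one of each: 20358520 − 17483972 = 2874548, probability 2874548/20358520 = 718637/5089630.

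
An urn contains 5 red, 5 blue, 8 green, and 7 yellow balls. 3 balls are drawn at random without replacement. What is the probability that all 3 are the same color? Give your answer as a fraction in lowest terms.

There are C(25,3) = 2300 ways to draw 3 balls.
All same color: C(5,3) + C(5,3) + C(8,3) + C(7,3) = 10 + 10 + 56 + 35 = 111.
Probability = 111/2300.

111/2300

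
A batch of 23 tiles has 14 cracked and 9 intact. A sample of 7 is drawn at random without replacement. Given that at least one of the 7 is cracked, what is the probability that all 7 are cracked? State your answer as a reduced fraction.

1144/81707

Work in counts. Selections with at least one cracked: C(23,7) − C(9,7) = 245157 − 36 = 245121.
Of those, selections where all 7 are cracked: C(14,7) = 3432.
Conditional probability = 3432/245121 = 1144/81707.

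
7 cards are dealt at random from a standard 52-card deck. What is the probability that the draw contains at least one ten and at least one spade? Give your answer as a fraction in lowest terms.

53122231/133784560

There are C(52,7) = 133784560 possible draws.
By inclusion-exclusion on the complements, draws missing all tens or all spades: C(48,7) + C(39,7) − C(36,7) = 73629072 + 15380937 − 8347680 = 80662329.
So draws with at least one of each: 133784560 − 80662329 = 53122231, probability 53122231/133784560.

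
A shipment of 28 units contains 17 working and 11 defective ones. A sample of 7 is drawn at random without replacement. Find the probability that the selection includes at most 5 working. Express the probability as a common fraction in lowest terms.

899/1035

There are C(28,7) = 1184040 ways to choose the 7.
Count the complement (more than 5 working): C(17,6)·C(11,1) + C(17,7)·C(11,0) = 136136 + 19448 = 155584.
Probability = 1 − 155584/1184040 = 1028456/1184040 = 899/1035.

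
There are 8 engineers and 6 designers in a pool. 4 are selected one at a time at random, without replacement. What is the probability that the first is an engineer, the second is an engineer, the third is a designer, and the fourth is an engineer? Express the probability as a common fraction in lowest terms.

12/143

Multiply the conditional probabilities at each draw: 8/14 · 7/13 · 6/12 · 6/11 = 2016/24024 = 12/143.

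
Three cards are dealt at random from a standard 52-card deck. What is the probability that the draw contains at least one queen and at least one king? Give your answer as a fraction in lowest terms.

188/5525

There are C(52,3) = 22100 possible draws.
By inclusion-exclusion on the complements, draws missing all queens or all kings: C(48,3) + C(48,3) − C(44,3) = 17296 + 17296 − 13244 = 21348.
So draws with at least one of each: 22100 − 21348 = 752, probability 752/22100 = 188/5525.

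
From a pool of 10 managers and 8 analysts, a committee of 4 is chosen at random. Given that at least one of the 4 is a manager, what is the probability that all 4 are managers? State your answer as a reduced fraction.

21/299

Work in counts. Selections with at least one manager: C(18,4) − C(8,4) = 3060 − 70 = 2990.
Of those, selections where all 4 are managers: C(10,4) = 210.
Conditional probability = 210/2990 = 21/299.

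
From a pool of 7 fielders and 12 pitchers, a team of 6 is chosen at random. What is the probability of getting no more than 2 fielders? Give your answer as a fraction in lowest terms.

There are C(19,6) = 27132 ways to choose the 6.
Favorable selections (no more than 2 fielders): C(7,0)·C(12,6) + C(7,1)·C(12,5) + C(7,2)·C(12,4) = 924 + 5544 + 10395 = 16863.
Probability = 16863/27132 = 803/1292.

803/1292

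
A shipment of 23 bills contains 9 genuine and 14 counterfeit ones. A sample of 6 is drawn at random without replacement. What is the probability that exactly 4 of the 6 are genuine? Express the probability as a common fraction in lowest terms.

546/4807

Total number of selections: C(23,6) = 100947.
Selections with exactly 4 genuine: choose 4 of the 9 genuine and 2 of the 14 counterfeit, C(9,4)·C(14,2) = 126·91 = 11466.
Probability = 11466/100947 = 546/4807.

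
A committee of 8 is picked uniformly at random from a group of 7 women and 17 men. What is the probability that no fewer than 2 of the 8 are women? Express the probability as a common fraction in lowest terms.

1025/1311

There are C(24,8) = 735471 ways to choose the 8.
Count the complement (fewer than 2 women): C(7,0)·C(17,8) + C(7,1)·C(17,7) = 24310 + 136136 = 160446.
Probability = 1 − 160446/735471 = 575025/735471 = 1025/1311.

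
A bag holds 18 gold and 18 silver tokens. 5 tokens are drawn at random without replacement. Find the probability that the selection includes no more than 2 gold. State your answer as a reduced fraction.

1/2

There are C(36,5) = 376992 ways to choose the 5.
Favorable selections (no more than 2 gold): C(18,0)·C(18,5) + C(18,1)·C(18,4) + C(18,2)·C(18,3) = 8568 + 55080 + 124848 = 188496.
Probability = 188496/376992 = 1/2.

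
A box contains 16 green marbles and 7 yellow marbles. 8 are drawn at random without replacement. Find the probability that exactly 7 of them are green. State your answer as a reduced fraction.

The sample space is all 8-subsets of the 23: C(23,8) = 490314.
Selections with exactly 7 green: choose 7 of the 16 green and 1 of the 7 yellow, C(16,7)·C(7,1) = 11440·7 = 80080.
Probability = 80080/490314 = 3640/22287.

3640/22287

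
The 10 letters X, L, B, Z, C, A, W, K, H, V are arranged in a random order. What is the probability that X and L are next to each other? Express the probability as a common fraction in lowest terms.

There are 10! = 3628800 arrangements.
Treat X and L as a block: 9! arrangements of the blocks × 2 orders within the block = 2·362880 = 725760.
Probability = 725760/3628800 = 1/5.

1/5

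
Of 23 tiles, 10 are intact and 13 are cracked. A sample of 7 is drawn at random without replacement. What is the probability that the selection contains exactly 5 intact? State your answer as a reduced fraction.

6552/81719

The sample space is all 7-subsets of the 23: C(23,7) = 245157.
Selections with exactly 5 intact: choose 5 of the 10 intact and 2 of the 13 cracked, C(10,5)·C(13,2) = 252·78 = 19656.
Probability = 19656/245157 = 6552/81719.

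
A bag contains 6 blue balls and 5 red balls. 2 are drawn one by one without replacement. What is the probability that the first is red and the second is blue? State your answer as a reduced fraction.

Multiply the conditional probabilities at each draw: 5/11 · 6/10 = 30/110 = 3/11.

3/11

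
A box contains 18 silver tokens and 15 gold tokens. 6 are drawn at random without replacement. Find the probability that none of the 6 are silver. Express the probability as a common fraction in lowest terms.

65/14384

There are C(33,6) = 1107568 possible selections.
Selections with no silver (all gold): C(15,6) = 5005.
Probability = 5005/1107568 = 65/14384.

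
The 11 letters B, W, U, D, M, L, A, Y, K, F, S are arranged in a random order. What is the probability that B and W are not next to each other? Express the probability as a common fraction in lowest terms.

There are 11! = 39916800 arrangements.
Arrangements with B and W adjacent: 2·10! = 7257600.
So not adjacent: 39916800 − 7257600 = 32659200, probability 32659200/39916800 = 9/11.

9/11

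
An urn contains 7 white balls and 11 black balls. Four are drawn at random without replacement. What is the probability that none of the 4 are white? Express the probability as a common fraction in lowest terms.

There are C(18,4) = 3060 possible selections.
Selections with no white (all black): C(11,4) = 330.
Probability = 330/3060 = 11/102.

11/102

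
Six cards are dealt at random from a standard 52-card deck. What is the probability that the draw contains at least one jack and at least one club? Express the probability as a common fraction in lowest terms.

There are C(52,6) = 20358520 possible draws.
By inclusion-exclusion on the complements, draws missing all jacks or all clubs: C(48,6) + C(39,6) − C(36,6) = 12271512 + 3262623 − 1947792 = 13586343.
So draws with at least one of each: 20358520 − 13586343 = 6772177, probability 6772177/20358520.

6772177/20358520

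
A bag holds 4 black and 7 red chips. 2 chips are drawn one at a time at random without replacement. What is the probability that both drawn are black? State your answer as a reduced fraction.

Multiply the conditional probabilities at each draw: 4/11 · 3/10 = 12/110 = 6/55.

6/55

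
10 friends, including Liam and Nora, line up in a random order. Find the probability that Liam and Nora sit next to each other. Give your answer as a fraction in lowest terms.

There are 10! = 3628800 arrangements.
Treat Liam and Nora as a block: 9! arrangements of the blocks × 2 orders within the block = 2·362880 = 725760.
Probability = 725760/3628800 = 1/5.

1/5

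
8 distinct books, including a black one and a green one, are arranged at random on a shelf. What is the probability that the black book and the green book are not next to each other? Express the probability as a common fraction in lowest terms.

3/4

There are 8! = 40320 arrangements.
Arrangements with the black book and the green book adjacent: 2·7! = 10080.
So not adjacent: 40320 − 10080 = 30240, probability 30240/40320 = 3/4.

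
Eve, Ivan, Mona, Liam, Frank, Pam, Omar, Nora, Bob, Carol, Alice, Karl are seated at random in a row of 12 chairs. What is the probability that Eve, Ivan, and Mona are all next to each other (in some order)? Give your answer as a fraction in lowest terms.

There are 12! = 479001600 arrangements.
Treat the three as one block: 10! placements × 3! orders within the block = 3628800·6 = 21772800.
Probability = 21772800/479001600 = 1/22.

1/22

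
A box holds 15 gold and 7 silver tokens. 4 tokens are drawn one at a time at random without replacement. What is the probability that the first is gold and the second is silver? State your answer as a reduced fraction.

5/22

Multiply the conditional probabilities at each draw: 15/22 · 7/21 = 105/462 = 5/22.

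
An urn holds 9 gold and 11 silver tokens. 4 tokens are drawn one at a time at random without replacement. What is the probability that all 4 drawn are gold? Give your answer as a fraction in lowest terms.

Multiply the conditional probabilities at each draw: 9/20 · 8/19 · 7/18 · 6/17 = 3024/116280 = 42/1615.

42/1615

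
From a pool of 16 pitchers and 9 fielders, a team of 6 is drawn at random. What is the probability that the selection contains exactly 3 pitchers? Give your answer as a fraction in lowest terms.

There are C(25,6) = 177100 ways to choose 6 from 25.
Selections with exactly 3 pitchers: choose 3 of the 16 pitchers and 3 of the 9 fielders, C(16,3)·C(9,3) = 560·84 = 47040.
Probability = 47040/177100 = 336/1265.

336/1265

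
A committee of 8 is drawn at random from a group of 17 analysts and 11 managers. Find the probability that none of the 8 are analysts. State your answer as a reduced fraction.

There are C(28,8) = 3108105 possible selections.
Selections with no analysts (all managers): C(11,8) = 165.
Probability = 165/3108105 = 1/18837.

1/18837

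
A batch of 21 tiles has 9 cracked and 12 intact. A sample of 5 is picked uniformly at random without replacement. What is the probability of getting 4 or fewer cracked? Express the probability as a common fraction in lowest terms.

321/323

Total selections: C(21,5) = 20349.
The complement is exactly 5 cracked: C(9,5)·C(12,0) = 126.
Probability = 1 − 126/20349 = 20223/20349 = 321/323.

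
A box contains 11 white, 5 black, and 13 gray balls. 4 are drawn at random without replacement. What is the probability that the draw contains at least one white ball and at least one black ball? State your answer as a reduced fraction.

1540/3393

There are C(29,4) = 23751 possible draws.
By inclusion-exclusion on the complements, draws missing all white or all black: C(18,4) + C(24,4) − C(13,4) = 3060 + 10626 − 715 = 12971.
So draws with at least one of each: 23751 − 12971 = 10780, probability 10780/23751 = 1540/3393.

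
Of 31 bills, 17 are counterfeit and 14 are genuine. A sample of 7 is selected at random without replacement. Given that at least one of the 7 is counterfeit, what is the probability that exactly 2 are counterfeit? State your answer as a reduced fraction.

1232/11883

Work in counts. Selections with at least one counterfeit: C(31,7) − C(14,7) = 2629575 − 3432 = 2626143.
Of those, selections where exactly 2 are counterfeit: C(17,2)·C(14,5) = 136·2002 = 272272.
Conditional probability = 272272/2626143 = 1232/11883.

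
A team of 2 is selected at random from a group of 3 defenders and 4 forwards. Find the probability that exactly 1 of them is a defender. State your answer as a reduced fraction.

The sample space is all 2-subsets of the 7: C(7,2) = 21.
Selections with exactly 1 defender: choose 1 of the 3 defenders and 1 of the 4 forwards, C(3,1)·C(4,1) = 3·4 = 12.
Probability = 12/21 = 4/7.

4/7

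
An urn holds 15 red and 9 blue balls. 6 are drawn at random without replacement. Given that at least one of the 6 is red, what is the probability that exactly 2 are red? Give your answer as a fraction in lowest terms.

945/9608

Work in counts. Selections with at least one red: C(24,6) − C(9,6) = 134596 − 84 = 134512.
Of those, selections where exactly 2 are red: C(15,2)·C(9,4) = 105·126 = 13230.
Conditional probability = 13230/134512 = 945/9608.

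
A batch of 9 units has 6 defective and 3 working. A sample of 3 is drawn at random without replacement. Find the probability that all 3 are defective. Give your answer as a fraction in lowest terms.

There are C(9,3) = 84 possible selections.
Selections with all defective: C(6,3) = 20.
Probability = 20/84 = 5/21.

5/21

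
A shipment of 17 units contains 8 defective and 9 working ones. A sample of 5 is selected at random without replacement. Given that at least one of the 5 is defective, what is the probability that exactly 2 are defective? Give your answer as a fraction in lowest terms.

Work in counts. Selections with at least one defective: C(17,5) − C(9,5) = 6188 − 126 = 6062.
Of those, selections where exactly 2 are defective: C(8,2)·C(9,3) = 28·84 = 2352.
Conditional probability = 2352/6062 = 168/433.

168/433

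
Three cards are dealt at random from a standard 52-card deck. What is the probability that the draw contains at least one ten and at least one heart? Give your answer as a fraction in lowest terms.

33/260

There are C(52,3) = 22100 possible draws.
By inclusion-exclusion on the complements, draws missing all tens or all hearts: C(48,3) + C(39,3) − C(36,3) = 17296 + 9139 − 7140 = 19295.
So draws with at least one of each: 22100 − 19295 = 2805, probability 2805/22100 = 33/260.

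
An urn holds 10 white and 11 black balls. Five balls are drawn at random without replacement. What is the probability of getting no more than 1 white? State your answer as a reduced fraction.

22/119

There are C(21,5) = 20349 ways to choose the 5.
Favorable selections (no more than 1 white): C(10,0)·C(11,5) + C(10,1)·C(11,4) = 462 + 3300 = 3762.
Probability = 3762/20349 = 22/119.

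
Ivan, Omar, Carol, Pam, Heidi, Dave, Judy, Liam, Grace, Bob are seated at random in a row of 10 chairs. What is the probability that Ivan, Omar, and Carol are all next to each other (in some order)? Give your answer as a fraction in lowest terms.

1/15

There are 10! = 3628800 arrangements.
Treat the three as one block: 8! placements × 3! orders within the block = 40320·6 = 241920.
Probability = 241920/3628800 = 1/15.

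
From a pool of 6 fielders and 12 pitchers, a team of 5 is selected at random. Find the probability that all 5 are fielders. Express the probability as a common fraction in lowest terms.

1/1428

There are C(18,5) = 8568 possible selections.
Selections with all fielders: C(6,5) = 6.
Probability = 6/8568 = 1/1428.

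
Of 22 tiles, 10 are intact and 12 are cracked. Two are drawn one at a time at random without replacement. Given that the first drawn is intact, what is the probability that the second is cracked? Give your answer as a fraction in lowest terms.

After removing one intact, 21 remain: 9 intact and 12 cracked.
So the probability the next is cracked is 12/21 = 4/7.

4/7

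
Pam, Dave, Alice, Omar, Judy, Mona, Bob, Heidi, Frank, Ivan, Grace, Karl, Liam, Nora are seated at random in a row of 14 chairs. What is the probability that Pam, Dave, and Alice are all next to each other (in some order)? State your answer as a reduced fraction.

There are 14! = 87178291200 arrangements.
Treat the three as one block: 12! placements × 3! orders within the block = 479001600·6 = 2874009600.
Probability = 2874009600/87178291200 = 3/91.

3/91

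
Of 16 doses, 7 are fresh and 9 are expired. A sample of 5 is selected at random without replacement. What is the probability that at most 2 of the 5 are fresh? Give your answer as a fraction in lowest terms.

Total selections: C(16,5) = 4368.
Favorable selections (at most 2 fresh): C(7,0)·C(9,5) + C(7,1)·C(9,4) + C(7,2)·C(9,3) = 126 + 882 + 1764 = 2772.
Probability = 2772/4368 = 33/52.

33/52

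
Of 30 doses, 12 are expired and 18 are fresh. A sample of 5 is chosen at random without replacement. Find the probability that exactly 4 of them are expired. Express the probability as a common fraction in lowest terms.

165/2639

Total number of selections: C(30,5) = 142506.
Selections with exactly 4 expired: choose 4 of the 12 expired and 1 of the 18 fresh, C(12,4)·C(18,1) = 495·18 = 8910.
Probability = 8910/142506 = 165/2639.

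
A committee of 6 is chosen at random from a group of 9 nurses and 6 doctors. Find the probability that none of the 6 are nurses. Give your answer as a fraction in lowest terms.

There are C(15,6) = 5005 possible selections.
Selections with no nurses (all doctors): C(6,6) = 1.
Probability = 1/5005.

1/5005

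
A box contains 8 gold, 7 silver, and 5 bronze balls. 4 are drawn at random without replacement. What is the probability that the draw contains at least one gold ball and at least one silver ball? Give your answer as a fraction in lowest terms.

728/969

There are C(20,4) = 4845 possible draws.
By inclusion-exclusion on the complements, draws missing all gold or all silver: C(12,4) + C(13,4) − C(5,4) = 495 + 715 − 5 = 1205.
So draws with at least one of each: 4845 − 1205 = 3640, probability 3640/4845 = 728/969.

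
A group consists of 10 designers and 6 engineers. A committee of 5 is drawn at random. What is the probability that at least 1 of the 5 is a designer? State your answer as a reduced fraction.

Total selections: C(16,5) = 4368.
The complement is all 5 are engineers: C(6,5) = 6.
Probability = 1 − 6/4368 = 4362/4368 = 727/728.

727/728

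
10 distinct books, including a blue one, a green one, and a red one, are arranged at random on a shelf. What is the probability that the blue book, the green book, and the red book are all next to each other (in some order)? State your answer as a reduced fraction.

1/15

There are 10! = 3628800 arrangements.
Treat the three as one block: 8! placements × 3! orders within the block = 40320·6 = 241920.
Probability = 241920/3628800 = 1/15.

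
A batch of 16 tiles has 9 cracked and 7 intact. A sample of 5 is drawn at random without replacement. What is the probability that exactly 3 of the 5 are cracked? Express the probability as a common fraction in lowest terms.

There are C(16,5) = 4368 ways to choose 5 from 16.
Selections with exactly 3 cracked: choose 3 of the 9 cracked and 2 of the 7 intact, C(9,3)·C(7,2) = 84·21 = 1764.
Probability = 1764/4368 = 21/52.

21/52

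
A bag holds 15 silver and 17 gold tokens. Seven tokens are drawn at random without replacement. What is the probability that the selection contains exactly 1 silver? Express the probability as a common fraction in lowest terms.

595/10788

The sample space is all 7-subsets of the 32: C(32,7) = 3365856.
Selections with exactly 1 silver: choose 1 of the 15 silver and 6 of the 17 gold, C(15,1)·C(17,6) = 15·12376 = 185640.
Probability = 185640/3365856 = 595/10788.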